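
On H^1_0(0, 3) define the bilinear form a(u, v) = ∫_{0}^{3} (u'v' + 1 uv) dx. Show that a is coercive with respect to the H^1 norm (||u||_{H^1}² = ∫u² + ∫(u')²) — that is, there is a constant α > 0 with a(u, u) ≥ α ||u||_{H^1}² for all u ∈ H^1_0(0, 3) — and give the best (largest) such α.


α = 1

Coercivity of a(·,·) on H^1_0(0, 3) means a(u, u) ≥ α ||u||_{H^1}² for every u ∈ H^1_0.
The interval has length L = 3, and Poincaré/coercivity depend only on L. Here a(u, u) = ∫(u')² + (1)·∫u².
Here c = 1 ≥ 1, so a(u,u) = ∫(u')² + c∫u² ≥ ∫(u')² + ∫u² = ||u||_{H^1}², i.e. α = 1 works. No larger α is possible: a(u,u) ≥ α||u||_{H^1}² means (1−α)∫(u')² ≥ (α−c)∫u², and for the modes u_n = sin(nπ(x−x₀)/L) (x₀ the left endpoint) one has ∫u_n²/∫(u_n')² = (L/(nπ))² → 0, so a(u_n,u_n)/||u_n||_{H^1}² → 1. Hence the optimal constant is α = 1.
Therefore α = 1.


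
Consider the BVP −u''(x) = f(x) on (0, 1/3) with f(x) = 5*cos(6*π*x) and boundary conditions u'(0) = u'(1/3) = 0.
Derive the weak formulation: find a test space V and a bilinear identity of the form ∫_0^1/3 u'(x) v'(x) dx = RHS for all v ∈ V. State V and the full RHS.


V = H^1(0, 1/3) (no boundary constraint on v; u is determined up to an additive constant); weak form: ∫_0^1/3 u'v' dx = ∫_0^1/3 (5*cos(6*π*x)) v dx for all v ∈ V.

Multiply both sides by a test function v and integrate from 0 to 1/3:
  ∫_0^1/3 −u''(x) v(x) dx = ∫_0^1/3 f(x) v(x) dx.
Integrate the LHS by parts once:
  ∫_0^1/3 −u'' v dx = −[u'(x) v(x)]_0^1/3 + ∫_0^1/3 u'(x) v'(x) dx.
Thus ∫_0^1/3 u'(x) v'(x) dx = ∫_0^1/3 f(x) v(x) dx + [u'(x) v(x)]_0^1/3.
Choose V so that boundary terms are either known or forced to vanish.
u has homogeneous Neumann: u'(0) = u'(1/3) = 0. So [u' v]_0^1/3 = 0·v(1/3) − 0·v(0) = 0 for any v; take V = H^1(0, 1/3).
Weak formulation: find u (satisfying any essential BC) such that ∫_0^1/3 u'(x) v'(x) dx = ∫_0^1/3 f v dx for all v ∈ V (homogeneous Neumann, so boundary terms vanish).
Substituting f(x) = 5*cos(6*π*x), the right-hand side is ∫_0^1/3 (5*cos(6*π*x)) v dx.
Compatibility check (pure Neumann): taking v ≡ 1 ∈ V gives 0 = ∫_0^1/3 f dx + (0) − (0), i.e. ∫_0^1/3 f dx must equal u'(0) − u'(1/3) = 0. Indeed ∫_0^1/3 (5*cos(6*π*x)) dx = 0, so the data are compatible. The solution is then unique only up to an additive constant (fix it e.g. by requiring ∫_0^1/3 u dx = 0).


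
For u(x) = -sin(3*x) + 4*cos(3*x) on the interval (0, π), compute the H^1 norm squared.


||u||_{H^1(0,π)}^2 = 85*π

u'(x) = -12*sin(3*x) - 3*cos(3*x).
Expand u² and (u')² and integrate term by term on (0, π), using: for integers n ≥ 1, ∫_0^π sin²(nx) dx = ∫_0^π cos²(nx) dx = π/2; for n ≠ n', ∫_0^π sin(nx)sin(n'x) dx = ∫_0^π cos(nx)cos(n'x) dx = 0; and by product-to-sum, ∫_0^π sin(nx)cos(n'x) dx = ½∫_0^π [sin((n+n')x) + sin((n−n')x)] dx, which is 0 when n+n' is even and 2n/(n²−n'²) when n+n' is odd (it need not vanish on (0, π)).
  u² squared terms: (-1)²·∫sin(3x)² dx = 1·π/2 = π/2;  (4)²·∫cos(3x)² dx = 16·π/2 = 8*π.
  u² cross terms: 2·(-1)·(4)·∫sin(3x)·cos(3x) dx = -8·(0) = 0.
  So ∫_0^π u² dx = π/2 + 8*π + 0 = 17*π/2.
  (u')² squared terms: (-12)²·∫sin(3x)² dx = 144·π/2 = 72*π;  (-3)²·∫cos(3x)² dx = 9·π/2 = 9*π/2.
  (u')² cross terms: 2·(-12)·(-3)·∫sin(3x)·cos(3x) dx = 72·(0) = 0.
  So ∫_0^π (u')² dx = 72*π + 9*π/2 + 0 = 153*π/2.
||u||_{H^1}^2 = (17*π/2) + (153*π/2) = 85*π.


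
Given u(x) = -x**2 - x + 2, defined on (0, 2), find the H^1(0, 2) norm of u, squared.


||u||_{H^1}^2 = 406/15

The H^1 norm (squared) on an interval (0, L) is
  ||u||_{H^1}^2 = ∫_0^L u(x)^2 dx + ∫_0^L u'(x)^2 dx.
Compute u'(x) = -2*x - 1.
Then u(x)^2 = x**4 + 2*x**3 - 3*x**2 - 4*x + 4 and u'(x)^2 = 4*x**2 + 4*x + 1.
Integrate each monomial from 0 to 2 using ∫_0^2 c·x^n dx = c·2^(n+1)/(n+1):
  ∫_0^2 u(x)^2 dx = ∫_0^2 (x^4 + 2*x^3 - 3*x^2 - 4*x + 4) dx. Term by term:
    ∫_0^2 x^4 dx = 32/5;  ∫_0^2 2*x^3 dx = 8;  ∫_0^2 -3*x^2 dx = -8;
    ∫_0^2 -4*x dx = -8;  ∫_0^2 4 dx = 8.
  Sum: 32/5 + 8 − 8 − 8 + 8 = 32/5.
  ∫_0^2 u'(x)^2 dx = ∫_0^2 (4*x^2 + 4*x + 1) dx. Term by term:
    ∫_0^2 4*x^2 dx = 32/3;  ∫_0^2 4*x dx = 8;  ∫_0^2 1 dx = 2.
  Sum: 32/3 + 8 + 2 = 62/3.
Adding: ||u||_{H^1}^2 = 32/5 + 62/3 = 406/15.


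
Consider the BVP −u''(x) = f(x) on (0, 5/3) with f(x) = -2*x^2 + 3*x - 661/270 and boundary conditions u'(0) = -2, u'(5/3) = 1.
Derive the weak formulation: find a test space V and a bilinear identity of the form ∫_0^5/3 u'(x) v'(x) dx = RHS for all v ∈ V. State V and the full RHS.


V = H^1(0, 5/3) (v unrestricted at boundary; u is determined up to an additive constant); weak form: ∫_0^5/3 u'v' dx = ∫_0^5/3 (-2*x^2 + 3*x - 661/270) v dx + v(5/3) + 2·v(0) for all v ∈ V.

Multiply both sides by a test function v and integrate from 0 to 5/3:
  ∫_0^5/3 −u''(x) v(x) dx = ∫_0^5/3 f(x) v(x) dx.
Integrate the LHS by parts once:
  ∫_0^5/3 −u'' v dx = −[u'(x) v(x)]_0^5/3 + ∫_0^5/3 u'(x) v'(x) dx.
Thus ∫_0^5/3 u'(x) v'(x) dx = ∫_0^5/3 f(x) v(x) dx + [u'(x) v(x)]_0^5/3.
Choose V so that boundary terms are either known or forced to vanish.
u has inhomogeneous Neumann u'(0) = -2, u'(5/3) = 1. [u' v]_0^5/3 = (1)·v(5/3) − (-2)·v(0) = v(5/3) + 2·v(0). Take V = H^1(0, 5/3); boundary term becomes part of RHS.
Weak formulation: find u (satisfying any essential BC) such that ∫_0^5/3 u'(x) v'(x) dx = ∫_0^5/3 f v dx + v(5/3) + 2·v(0) for all v ∈ V (Neumann data are natural BCs: they enter the RHS as boundary terms).
Substituting f(x) = -2*x^2 + 3*x - 661/270, the right-hand side is ∫_0^5/3 (-2*x^2 + 3*x - 661/270) v dx + v(5/3) + 2·v(0).
Compatibility check (pure Neumann): taking v ≡ 1 ∈ V gives 0 = ∫_0^5/3 f dx + (1) − (-2), i.e. ∫_0^5/3 f dx must equal u'(0) − u'(5/3) = -3. Indeed ∫_0^5/3 (-2*x^2 + 3*x - 661/270) dx = -3, so the data are compatible. The solution is then unique only up to an additive constant (fix it e.g. by requiring ∫_0^5/3 u dx = 0).


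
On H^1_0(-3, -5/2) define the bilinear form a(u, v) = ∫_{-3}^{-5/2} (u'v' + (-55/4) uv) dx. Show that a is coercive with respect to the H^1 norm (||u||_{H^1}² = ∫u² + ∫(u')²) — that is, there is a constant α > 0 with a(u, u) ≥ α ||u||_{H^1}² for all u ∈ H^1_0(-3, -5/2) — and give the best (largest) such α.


α = (-55 + 16*π^2)/(4*(1 + 4*π^2))

Coercivity of a(·,·) on H^1_0(-3, -5/2) means a(u, u) ≥ α ||u||_{H^1}² for every u ∈ H^1_0.
The interval has length L = 1/2, and Poincaré/coercivity depend only on L. Here a(u, u) = ∫(u')² + (-55/4)·∫u².
Here c = -55/4 < 0 with |c| < (π/L)² = 4*π^2, so coercivity still holds. The condition a(u,u) ≥ α||u||_{H^1}² reads (1−α)∫(u')² ≥ (α−c)∫u². Any admissible α is ≤ 1 (rapidly oscillating u have ∫u²/∫(u')² → 0), and α = 1 would force 0 ≥ (1−c)∫u², impossible since c < 1; so 1−α > 0. By the sharp Poincaré inequality on H^1_0 of an interval of length L, ∫(u')² ≥ (π/L)²∫u² with equality for the first sine mode sin(π(x−x₀)/L) (x₀ the left endpoint), so the inequality holds for all u iff (1−α)(π/L)² ≥ α − c, i.e. α ≤ ((π/L)² + c)/((π/L)² + 1) = (1 + c(L/π)²)/(1 + (L/π)²). (Direct route, valid since c ≤ 0: Poincaré gives c∫u² ≥ c(L/π)²∫(u')², so a(u,u) ≥ (1 + c(L/π)²)∫(u')², while ||u||_{H^1}² ≤ (1 + (L/π)²)∫(u')²; dividing yields the same α.) With (π/L)² = 4*π^2 and c = -55/4, the largest admissible constant is α = ((π/L)² + c)/((π/L)² + 1).
Simplifying, α = (-55 + 16*π^2)/(4*(1 + 4*π^2)).


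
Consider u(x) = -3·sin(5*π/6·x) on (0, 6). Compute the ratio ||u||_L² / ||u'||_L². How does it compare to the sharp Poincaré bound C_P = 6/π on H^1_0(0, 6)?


||u||_L² / ||u'||_L² = 6/(5*π) < C_P = 6/π.

u(x) = -3·sin(5*π/6·x), so u'(x) = -5*π*cos(5*π*x/6)/2.
Writing u(x) = A·sin(kπx/L) with A = -3 and k = 5, use ∫_0^L sin²(kπx/L) dx = L/2 and ∫_0^L cos²(kπx/L) dx = L/2.
u² = 9·sin²(5*π/6·x) and (u')² = 25*π^2/4·cos²(5*π/6·x), and each of sin², cos² integrates to L/2 = 3 over (0, 6).
∫_0^6 u² dx = 27, so ||u||_L² = 3*sqrt(3).
∫_0^6 (u')² dx = 75*π^2/4, so ||u'||_L² = 5*sqrt(3)*π/2.
Ratio ||u||_L² / ||u'||_L² = 6/(5*π).
Sharp Poincaré constant on H^1_0(0, 6) is C_P = L/π = 6/π, achieved by sin(π/6·x).
This is the k = 5 harmonic; the ratio L/(kπ) is strictly less than C_P = L/π, consistent with the sharp inequality ||u||_L² ≤ C_P ||u'||_L².


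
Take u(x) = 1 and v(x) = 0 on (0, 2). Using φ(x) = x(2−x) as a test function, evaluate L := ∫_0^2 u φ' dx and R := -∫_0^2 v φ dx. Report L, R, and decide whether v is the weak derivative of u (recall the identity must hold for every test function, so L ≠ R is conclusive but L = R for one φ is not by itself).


LHS = 0, RHS = 0. Yes, v = u' weakly.

u(x) = 1, classical derivative u'(x) = 0.
φ(x) = x(2−x), so φ'(x) = 2 - 2*x.
Note φ(0) = φ(2) = 0, so the boundary term u·φ vanishes.
LHS = ∫_0^2 u(x) φ'(x) dx = ∫_0^2 (2 - 2*x) dx. Term by term:
  ∫_0^2 -2*x dx = -4;  ∫_0^2 2 dx = 4.
Sum: -4 + 4 = 0.
So LHS = 0.
∫_0^2 v(x) φ(x) dx = ∫_0^2 (0) dx. Term by term:
  ∫_0^2 0 dx = 0.
So RHS = -∫_0^2 v(x) φ(x) dx = 0.
LHS = RHS, so the identity holds for this test φ.
Moreover u is smooth here and v(x) = u'(x) = 0 pointwise, so the identity holds for every test function. Hence v is the weak derivative of u.


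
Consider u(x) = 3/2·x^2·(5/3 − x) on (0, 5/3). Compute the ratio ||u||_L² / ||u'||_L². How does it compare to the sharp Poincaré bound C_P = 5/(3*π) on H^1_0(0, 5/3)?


||u||_L² / ||u'||_L² = 5*sqrt(14)/42 < C_P = 5/(3*π).

u(x) = 3/2·x^2·(5/3 − x), so u'(x) = x*(10 - 9*x)/2.
u(x) = 3/2·x^2·(5/3 − x) vanishes at x = 0 and x = 5/3, so u ∈ H^1_0(0, 5/3). Differentiate via the product rule and integrate the resulting polynomials term by term.
  ∫_0^5/3 u² dx = ∫_0^5/3 (9*x^6/4 - 15*x^5/2 + 25*x^4/4) dx. Term by term:
    ∫_0^5/3 9*x^6/4 dx = 78125/6804;  ∫_0^5/3 -15*x^5/2 dx = -78125/2916;  ∫_0^5/3 25*x^4/4 dx = 15625/972.
  Sum: 78125/6804 − 78125/2916 + 15625/972 = 15625/20412.
  ∫_0^5/3 (u')² dx = ∫_0^5/3 (81*x^4/4 - 45*x^3 + 25*x^2) dx. Term by term:
    ∫_0^5/3 81*x^4/4 dx = 625/12;  ∫_0^5/3 -45*x^3 dx = -3125/36;  ∫_0^5/3 25*x^2 dx = 3125/81.
  Sum: 625/12 − 3125/36 + 3125/81 = 625/162.
∫_0^5/3 u² dx = 15625/20412, so ||u||_L² = 125*sqrt(7)/378.
∫_0^5/3 (u')² dx = 625/162, so ||u'||_L² = 25*sqrt(2)/18.
Ratio ||u||_L² / ||u'||_L² = 5*sqrt(14)/42.
Sharp Poincaré constant on H^1_0(0, 5/3) is C_P = L/π = 5/(3*π), achieved by sin(3*π/5·x).
A polynomial bump cannot attain the sharp Poincaré constant (only the first sine eigenfunction does), so the ratio is strictly less than C_P, consistent with ||u||_L² ≤ C_P ||u'||_L².


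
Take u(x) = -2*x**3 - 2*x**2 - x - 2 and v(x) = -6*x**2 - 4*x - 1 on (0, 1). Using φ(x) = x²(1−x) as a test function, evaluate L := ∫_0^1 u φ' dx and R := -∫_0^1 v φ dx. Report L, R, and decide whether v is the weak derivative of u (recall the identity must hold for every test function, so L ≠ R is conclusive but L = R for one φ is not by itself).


LHS = 29/60, RHS = 29/60. Yes, v = u' weakly.

u(x) = -2*x**3 - 2*x**2 - x - 2, classical derivative u'(x) = -6*x**2 - 4*x - 1.
φ(x) = x²(1−x), so φ'(x) = x*(2 - 3*x).
Note φ(0) = φ(1) = 0, so the boundary term u·φ vanishes.
LHS = ∫_0^1 u(x) φ'(x) dx = ∫_0^1 (6*x^5 + 2*x^4 - x^3 + 4*x^2 - 4*x) dx. Term by term:
  ∫_0^1 6*x^5 dx = 1;  ∫_0^1 2*x^4 dx = 2/5;  ∫_0^1 -x^3 dx = -1/4;
  ∫_0^1 4*x^2 dx = 4/3;  ∫_0^1 -4*x dx = -2.
Sum: 1 + 2/5 − 1/4 + 4/3 − 2 = 29/60.
So LHS = 29/60.
∫_0^1 v(x) φ(x) dx = ∫_0^1 (6*x^5 - 2*x^4 - 3*x^3 - x^2) dx. Term by term:
  ∫_0^1 6*x^5 dx = 1;  ∫_0^1 -2*x^4 dx = -2/5;  ∫_0^1 -3*x^3 dx = -3/4;
  ∫_0^1 -x^2 dx = -1/3.
Sum: 1 − 2/5 − 3/4 − 1/3 = -29/60.
So RHS = -∫_0^1 v(x) φ(x) dx = 29/60.
LHS = RHS, so the identity holds for this test φ.
Moreover u is smooth here and v(x) = u'(x) = -6*x**2 - 4*x - 1 pointwise, so the identity holds for every test function. Hence v is the weak derivative of u.


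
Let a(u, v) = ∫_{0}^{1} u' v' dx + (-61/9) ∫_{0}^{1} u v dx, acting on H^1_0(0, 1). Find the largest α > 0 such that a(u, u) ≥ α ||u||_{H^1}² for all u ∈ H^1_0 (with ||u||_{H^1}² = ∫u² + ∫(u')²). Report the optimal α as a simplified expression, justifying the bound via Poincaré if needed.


α = (-61/9 + π^2)/(1 + π^2)

Coercivity of a(·,·) on H^1_0(0, 1) means a(u, u) ≥ α ||u||_{H^1}² for every u ∈ H^1_0.
The interval has length L = 1, and Poincaré/coercivity depend only on L. Here a(u, u) = ∫(u')² + (-61/9)·∫u².
Here c = -61/9 < 0 with |c| < (π/L)² = π^2, so coercivity still holds. The condition a(u,u) ≥ α||u||_{H^1}² reads (1−α)∫(u')² ≥ (α−c)∫u². Any admissible α is ≤ 1 (rapidly oscillating u have ∫u²/∫(u')² → 0), and α = 1 would force 0 ≥ (1−c)∫u², impossible since c < 1; so 1−α > 0. By the sharp Poincaré inequality on H^1_0 of an interval of length L, ∫(u')² ≥ (π/L)²∫u² with equality for the first sine mode sin(π(x−x₀)/L) (x₀ the left endpoint), so the inequality holds for all u iff (1−α)(π/L)² ≥ α − c, i.e. α ≤ ((π/L)² + c)/((π/L)² + 1) = (1 + c(L/π)²)/(1 + (L/π)²). (Direct route, valid since c ≤ 0: Poincaré gives c∫u² ≥ c(L/π)²∫(u')², so a(u,u) ≥ (1 + c(L/π)²)∫(u')², while ||u||_{H^1}² ≤ (1 + (L/π)²)∫(u')²; dividing yields the same α.) With (π/L)² = π^2 and c = -61/9, the largest admissible constant is α = ((π/L)² + c)/((π/L)² + 1).
Simplifying, α = (-61/9 + π^2)/(1 + π^2).


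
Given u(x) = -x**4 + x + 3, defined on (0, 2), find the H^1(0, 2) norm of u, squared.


||u||_{H^1}^2 = 92104/315

The H^1 norm (squared) on an interval (0, L) is
  ||u||_{H^1}^2 = ∫_0^L u(x)^2 dx + ∫_0^L u'(x)^2 dx.
Compute u'(x) = 1 - 4*x**3.
Then u(x)^2 = x**8 - 2*x**5 - 6*x**4 + x**2 + 6*x + 9 and u'(x)^2 = 16*x**6 - 8*x**3 + 1.
Integrate each monomial from 0 to 2 using ∫_0^2 c·x^n dx = c·2^(n+1)/(n+1):
  ∫_0^2 u(x)^2 dx = ∫_0^2 (x^8 - 2*x^5 - 6*x^4 + x^2 + 6*x + 9) dx. Term by term:
    ∫_0^2 x^8 dx = 512/9;  ∫_0^2 -2*x^5 dx = -64/3;  ∫_0^2 -6*x^4 dx = -192/5;
    ∫_0^2 x^2 dx = 8/3;  ∫_0^2 6*x dx = 12;  ∫_0^2 9 dx = 18.
  Sum: 512/9 − 64/3 − 192/5 + 8/3 + 12 + 18 = 1342/45.
  ∫_0^2 u'(x)^2 dx = ∫_0^2 (16*x^6 - 8*x^3 + 1) dx. Term by term:
    ∫_0^2 16*x^6 dx = 2048/7;  ∫_0^2 -8*x^3 dx = -32;  ∫_0^2 1 dx = 2.
  Sum: 2048/7 − 32 + 2 = 1838/7.
Adding: ||u||_{H^1}^2 = 1342/45 + 1838/7 = 92104/315.


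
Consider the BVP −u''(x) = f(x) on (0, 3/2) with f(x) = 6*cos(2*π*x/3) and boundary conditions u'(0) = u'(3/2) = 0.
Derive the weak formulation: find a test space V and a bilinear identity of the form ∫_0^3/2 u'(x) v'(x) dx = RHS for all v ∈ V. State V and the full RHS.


V = H^1(0, 3/2) (no boundary constraint on v; u is determined up to an additive constant); weak form: ∫_0^3/2 u'v' dx = ∫_0^3/2 (6*cos(2*π*x/3)) v dx for all v ∈ V.

Multiply both sides by a test function v and integrate from 0 to 3/2:
  ∫_0^3/2 −u''(x) v(x) dx = ∫_0^3/2 f(x) v(x) dx.
Integrate the LHS by parts once:
  ∫_0^3/2 −u'' v dx = −[u'(x) v(x)]_0^3/2 + ∫_0^3/2 u'(x) v'(x) dx.
Thus ∫_0^3/2 u'(x) v'(x) dx = ∫_0^3/2 f(x) v(x) dx + [u'(x) v(x)]_0^3/2.
Choose V so that boundary terms are either known or forced to vanish.
u has homogeneous Neumann: u'(0) = u'(3/2) = 0. So [u' v]_0^3/2 = 0·v(3/2) − 0·v(0) = 0 for any v; take V = H^1(0, 3/2).
Weak formulation: find u (satisfying any essential BC) such that ∫_0^3/2 u'(x) v'(x) dx = ∫_0^3/2 f v dx for all v ∈ V (homogeneous Neumann, so boundary terms vanish).
Substituting f(x) = 6*cos(2*π*x/3), the right-hand side is ∫_0^3/2 (6*cos(2*π*x/3)) v dx.
Compatibility check (pure Neumann): taking v ≡ 1 ∈ V gives 0 = ∫_0^3/2 f dx + (0) − (0), i.e. ∫_0^3/2 f dx must equal u'(0) − u'(3/2) = 0. Indeed ∫_0^3/2 (6*cos(2*π*x/3)) dx = 0, so the data are compatible. The solution is then unique only up to an additive constant (fix it e.g. by requiring ∫_0^3/2 u dx = 0).


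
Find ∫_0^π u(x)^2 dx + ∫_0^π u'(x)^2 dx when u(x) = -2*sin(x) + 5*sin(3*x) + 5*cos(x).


||u||_{H^1(0,π)}^2 = 154*π

u'(x) = -5*sin(x) - 2*cos(x) + 15*cos(3*x).
Expand u² and (u')² and integrate term by term on (0, π), using: for integers n ≥ 1, ∫_0^π sin²(nx) dx = ∫_0^π cos²(nx) dx = π/2; for n ≠ n', ∫_0^π sin(nx)sin(n'x) dx = ∫_0^π cos(nx)cos(n'x) dx = 0; and by product-to-sum, ∫_0^π sin(nx)cos(n'x) dx = ½∫_0^π [sin((n+n')x) + sin((n−n')x)] dx, which is 0 when n+n' is even and 2n/(n²−n'²) when n+n' is odd (it need not vanish on (0, π)).
  u² squared terms: (-2)²·∫sin(x)² dx = 4·π/2 = 2*π;  (5)²·∫cos(x)² dx = 25·π/2 = 25*π/2;  (5)²·∫sin(3x)² dx = 25·π/2 = 25*π/2.
  u² cross terms: 2·(-2)·(5)·∫sin(x)·cos(x) dx = -20·(0) = 0;  2·(-2)·(5)·∫sin(x)·sin(3x) dx = -20·(0) = 0;  2·(5)·(5)·∫cos(x)·sin(3x) dx = 50·(0) = 0.
  So ∫_0^π u² dx = 2*π + 25*π/2 + 25*π/2 + 0 + 0 + 0 = 27*π.
  (u')² squared terms: (-5)²·∫sin(x)² dx = 25·π/2 = 25*π/2;  (-2)²·∫cos(x)² dx = 4·π/2 = 2*π;  (15)²·∫cos(3x)² dx = 225·π/2 = 225*π/2.
  (u')² cross terms: 2·(-5)·(-2)·∫sin(x)·cos(x) dx = 20·(0) = 0;  2·(-5)·(15)·∫sin(x)·cos(3x) dx = -150·(0) = 0;  2·(-2)·(15)·∫cos(x)·cos(3x) dx = -60·(0) = 0.
  So ∫_0^π (u')² dx = 25*π/2 + 2*π + 225*π/2 + 0 + 0 + 0 = 127*π.
||u||_{H^1}^2 = (27*π) + (127*π) = 154*π.


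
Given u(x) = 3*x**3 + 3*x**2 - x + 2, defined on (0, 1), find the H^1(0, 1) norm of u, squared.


||u||_{H^1}^2 = 11953/210

The H^1 norm (squared) on an interval (0, L) is
  ||u||_{H^1}^2 = ∫_0^L u(x)^2 dx + ∫_0^L u'(x)^2 dx.
Compute u'(x) = 9*x**2 + 6*x - 1.
Then u(x)^2 = 9*x**6 + 18*x**5 + 3*x**4 + 6*x**3 + 13*x**2 - 4*x + 4 and u'(x)^2 = 81*x**4 + 108*x**3 + 18*x**2 - 12*x + 1.
Integrate each monomial from 0 to 1 using ∫_0^1 c·x^n dx = c·1^(n+1)/(n+1):
  ∫_0^1 u(x)^2 dx = ∫_0^1 (9*x^6 + 18*x^5 + 3*x^4 + 6*x^3 + 13*x^2 - 4*x + 4) dx. Term by term:
    ∫_0^1 9*x^6 dx = 9/7;  ∫_0^1 18*x^5 dx = 3;  ∫_0^1 3*x^4 dx = 3/5;
    ∫_0^1 6*x^3 dx = 3/2;  ∫_0^1 13*x^2 dx = 13/3;  ∫_0^1 -4*x dx = -2;
    ∫_0^1 4 dx = 4.
  Sum: 9/7 + 3 + 3/5 + 3/2 + 13/3 − 2 + 4 = 2671/210.
  ∫_0^1 u'(x)^2 dx = ∫_0^1 (81*x^4 + 108*x^3 + 18*x^2 - 12*x + 1) dx. Term by term:
    ∫_0^1 81*x^4 dx = 81/5;  ∫_0^1 108*x^3 dx = 27;  ∫_0^1 18*x^2 dx = 6;
    ∫_0^1 -12*x dx = -6;  ∫_0^1 1 dx = 1.
  Sum: 81/5 + 27 + 6 − 6 + 1 = 221/5.
Adding: ||u||_{H^1}^2 = 2671/210 + 221/5 = 11953/210.


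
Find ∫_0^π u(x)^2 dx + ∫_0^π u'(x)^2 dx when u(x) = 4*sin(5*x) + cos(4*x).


||u||_{H^1(0,π)}^2 = 1360/9 + 433*π/2

u'(x) = -4*sin(4*x) + 20*cos(5*x).
Expand u² and (u')² and integrate term by term on (0, π), using: for integers n ≥ 1, ∫_0^π sin²(nx) dx = ∫_0^π cos²(nx) dx = π/2; for n ≠ n', ∫_0^π sin(nx)sin(n'x) dx = ∫_0^π cos(nx)cos(n'x) dx = 0; and by product-to-sum, ∫_0^π sin(nx)cos(n'x) dx = ½∫_0^π [sin((n+n')x) + sin((n−n')x)] dx, which is 0 when n+n' is even and 2n/(n²−n'²) when n+n' is odd (it need not vanish on (0, π)).
  u² squared terms: (4)²·∫sin(5x)² dx = 16·π/2 = 8*π;  (1)²·∫cos(4x)² dx = 1·π/2 = π/2.
  u² cross terms: 2·(4)·(1)·∫sin(5x)·cos(4x) dx = 8·(10/9) = 80/9.
  So ∫_0^π u² dx = 8*π + π/2 + 80/9 = 80/9 + 17*π/2.
  (u')² squared terms: (-4)²·∫sin(4x)² dx = 16·π/2 = 8*π;  (20)²·∫cos(5x)² dx = 400·π/2 = 200*π.
  (u')² cross terms: 2·(-4)·(20)·∫sin(4x)·cos(5x) dx = -160·(-8/9) = 1280/9.
  So ∫_0^π (u')² dx = 8*π + 200*π + 1280/9 = 1280/9 + 208*π.
||u||_{H^1}^2 = (80/9 + 17*π/2) + (1280/9 + 208*π) = 1360/9 + 433*π/2.


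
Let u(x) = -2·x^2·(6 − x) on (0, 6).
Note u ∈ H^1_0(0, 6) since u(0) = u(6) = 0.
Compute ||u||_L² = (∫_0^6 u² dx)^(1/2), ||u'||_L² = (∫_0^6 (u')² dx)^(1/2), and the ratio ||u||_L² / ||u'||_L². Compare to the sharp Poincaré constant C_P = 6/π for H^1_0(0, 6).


||u||_L² / ||u'||_L² = 3*sqrt(14)/7 < C_P = 6/π.

u(x) = -2·x^2·(6 − x), so u'(x) = 6*x*(x - 4).
u(x) = -2·x^2·(6 − x) vanishes at x = 0 and x = 6, so u ∈ H^1_0(0, 6). Differentiate via the product rule and integrate the resulting polynomials term by term.
  ∫_0^6 u² dx = ∫_0^6 (4*x^6 - 48*x^5 + 144*x^4) dx. Term by term:
    ∫_0^6 4*x^6 dx = 1119744/7;  ∫_0^6 -48*x^5 dx = -373248;  ∫_0^6 144*x^4 dx = 1119744/5.
  Sum: 1119744/7 − 373248 + 1119744/5 = 373248/35.
  ∫_0^6 (u')² dx = ∫_0^6 (36*x^4 - 288*x^3 + 576*x^2) dx. Term by term:
    ∫_0^6 36*x^4 dx = 279936/5;  ∫_0^6 -288*x^3 dx = -93312;  ∫_0^6 576*x^2 dx = 41472.
  Sum: 279936/5 − 93312 + 41472 = 20736/5.
∫_0^6 u² dx = 373248/35, so ||u||_L² = 432*sqrt(70)/35.
∫_0^6 (u')² dx = 20736/5, so ||u'||_L² = 144*sqrt(5)/5.
Ratio ||u||_L² / ||u'||_L² = 3*sqrt(14)/7.
Sharp Poincaré constant on H^1_0(0, 6) is C_P = L/π = 6/π, achieved by sin(π/6·x).
A polynomial bump cannot attain the sharp Poincaré constant (only the first sine eigenfunction does), so the ratio is strictly less than C_P, consistent with ||u||_L² ≤ C_P ||u'||_L².


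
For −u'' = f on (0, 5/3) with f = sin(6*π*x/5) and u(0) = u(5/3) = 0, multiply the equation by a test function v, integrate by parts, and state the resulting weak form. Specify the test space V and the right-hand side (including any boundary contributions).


V = H^1_0(0, 5/3) (so v(0) = v(5/3) = 0); weak form: ∫_0^5/3 u'v' dx = ∫_0^5/3 (sin(6*π*x/5)) v dx for all v ∈ V.

Multiply both sides by a test function v and integrate from 0 to 5/3:
  ∫_0^5/3 −u''(x) v(x) dx = ∫_0^5/3 f(x) v(x) dx.
Integrate the LHS by parts once:
  ∫_0^5/3 −u'' v dx = −[u'(x) v(x)]_0^5/3 + ∫_0^5/3 u'(x) v'(x) dx.
Thus ∫_0^5/3 u'(x) v'(x) dx = ∫_0^5/3 f(x) v(x) dx + [u'(x) v(x)]_0^5/3.
Choose V so that boundary terms are either known or forced to vanish.
u is Dirichlet: u(0) = u(5/3) = 0. Let V = H^1_0(0, 5/3); then v(0) = v(5/3) = 0, and [u' v]_0^5/3 = 0.
Weak formulation: find u (satisfying any essential BC) such that ∫_0^5/3 u'(x) v'(x) dx = ∫_0^5/3 f v dx for all v ∈ V.
Substituting f(x) = sin(6*π*x/5), the right-hand side is ∫_0^5/3 (sin(6*π*x/5)) v dx.


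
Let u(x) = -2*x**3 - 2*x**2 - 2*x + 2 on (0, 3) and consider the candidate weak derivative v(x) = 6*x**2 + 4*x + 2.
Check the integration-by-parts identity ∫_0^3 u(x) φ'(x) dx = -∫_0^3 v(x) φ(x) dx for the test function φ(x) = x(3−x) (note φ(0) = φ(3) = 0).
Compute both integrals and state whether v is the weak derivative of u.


LHS = 1089/10, RHS = -1089/10. No, v is not the weak derivative of u.

u(x) = -2*x**3 - 2*x**2 - 2*x + 2, classical derivative u'(x) = -6*x**2 - 4*x - 2.
φ(x) = x(3−x), so φ'(x) = 3 - 2*x.
Note φ(0) = φ(3) = 0, so the boundary term u·φ vanishes.
LHS = ∫_0^3 u(x) φ'(x) dx = ∫_0^3 (4*x^4 - 2*x^3 - 2*x^2 - 10*x + 6) dx. Term by term:
  ∫_0^3 4*x^4 dx = 972/5;  ∫_0^3 -2*x^3 dx = -81/2;  ∫_0^3 -2*x^2 dx = -18;
  ∫_0^3 -10*x dx = -45;  ∫_0^3 6 dx = 18.
Sum: 972/5 − 81/2 − 18 − 45 + 18 = 1089/10.
So LHS = 1089/10.
∫_0^3 v(x) φ(x) dx = ∫_0^3 (-6*x^4 + 14*x^3 + 10*x^2 + 6*x) dx. Term by term:
  ∫_0^3 -6*x^4 dx = -1458/5;  ∫_0^3 14*x^3 dx = 567/2;  ∫_0^3 10*x^2 dx = 90;
  ∫_0^3 6*x dx = 27.
Sum: -1458/5 + 567/2 + 90 + 27 = 1089/10.
So RHS = -∫_0^3 v(x) φ(x) dx = -1089/10.
LHS − RHS = 1089/5 ≠ 0, so the identity fails.
(For a valid weak derivative the identity must hold for EVERY test function, in particular this one. The failure shows v is NOT the weak derivative of u.)
Correct weak derivative would be u'(x) = -6*x**2 - 4*x - 2.


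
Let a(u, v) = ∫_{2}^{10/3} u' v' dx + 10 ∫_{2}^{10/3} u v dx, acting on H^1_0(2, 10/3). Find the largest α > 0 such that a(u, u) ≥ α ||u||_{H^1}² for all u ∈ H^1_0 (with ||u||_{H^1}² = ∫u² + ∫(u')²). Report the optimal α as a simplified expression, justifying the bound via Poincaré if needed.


α = 1

Coercivity of a(·,·) on H^1_0(2, 10/3) means a(u, u) ≥ α ||u||_{H^1}² for every u ∈ H^1_0.
The interval has length L = 4/3, and Poincaré/coercivity depend only on L. Here a(u, u) = ∫(u')² + (10)·∫u².
Here c = 10 ≥ 1, so a(u,u) = ∫(u')² + c∫u² ≥ ∫(u')² + ∫u² = ||u||_{H^1}², i.e. α = 1 works. No larger α is possible: a(u,u) ≥ α||u||_{H^1}² means (1−α)∫(u')² ≥ (α−c)∫u², and for the modes u_n = sin(nπ(x−x₀)/L) (x₀ the left endpoint) one has ∫u_n²/∫(u_n')² = (L/(nπ))² → 0, so a(u_n,u_n)/||u_n||_{H^1}² → 1. Hence the optimal constant is α = 1.
Therefore α = 1.


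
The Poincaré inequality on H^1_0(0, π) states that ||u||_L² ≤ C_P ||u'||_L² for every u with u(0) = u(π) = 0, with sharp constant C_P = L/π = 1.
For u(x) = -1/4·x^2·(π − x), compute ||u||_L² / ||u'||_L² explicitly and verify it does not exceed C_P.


||u||_L² / ||u'||_L² = sqrt(14)*π/14 < C_P = 1.

u(x) = -1/4·x^2·(π − x), so u'(x) = x*(3*x - 2*π)/4.
u(x) = -1/4·x^2·(π − x) vanishes at x = 0 and x = π, so u ∈ H^1_0(0, π). Differentiate via the product rule and integrate the resulting polynomials term by term.
  ∫_0^π u² dx = ∫_0^π (x^6/16 - π*x^5/8 + π^2*x^4/16) dx. Term by term:
    ∫_0^π x^6/16 dx = π^7/112;  ∫_0^π -π*x^5/8 dx = -π^7/48;  ∫_0^π π^2*x^4/16 dx = π^7/80.
  Sum: π^7/112 − π^7/48 + π^7/80 = π^7/1680.
  ∫_0^π (u')² dx = ∫_0^π (9*x^4/16 - 3*π*x^3/4 + π^2*x^2/4) dx. Term by term:
    ∫_0^π 9*x^4/16 dx = 9*π^5/80;  ∫_0^π -3*π*x^3/4 dx = -3*π^5/16;  ∫_0^π π^2*x^2/4 dx = π^5/12.
  Sum: 9*π^5/80 − 3*π^5/16 + π^5/12 = π^5/120.
∫_0^π u² dx = π^7/1680, so ||u||_L² = sqrt(105)*π^(7/2)/420.
∫_0^π (u')² dx = π^5/120, so ||u'||_L² = sqrt(30)*π^(5/2)/60.
Ratio ||u||_L² / ||u'||_L² = sqrt(14)*π/14.
Sharp Poincaré constant on H^1_0(0, π) is C_P = L/π = 1, achieved by sin(x).
A polynomial bump cannot attain the sharp Poincaré constant (only the first sine eigenfunction does), so the ratio is strictly less than C_P, consistent with ||u||_L² ≤ C_P ||u'||_L².


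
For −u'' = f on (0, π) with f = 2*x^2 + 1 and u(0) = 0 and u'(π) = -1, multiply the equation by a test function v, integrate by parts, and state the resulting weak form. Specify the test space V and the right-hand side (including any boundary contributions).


V = {v ∈ H^1(0, π) : v(0) = 0} (test functions vanish at x = 0 where u is specified); weak form: ∫_0^π u'v' dx = ∫_0^π (2*x^2 + 1) v dx − v(π) for all v ∈ V.

Multiply both sides by a test function v and integrate from 0 to π:
  ∫_0^π −u''(x) v(x) dx = ∫_0^π f(x) v(x) dx.
Integrate the LHS by parts once:
  ∫_0^π −u'' v dx = −[u'(x) v(x)]_0^π + ∫_0^π u'(x) v'(x) dx.
Thus ∫_0^π u'(x) v'(x) dx = ∫_0^π f(x) v(x) dx + [u'(x) v(x)]_0^π.
Choose V so that boundary terms are either known or forced to vanish.
Mixed BC: u(0) = 0 (Dirichlet) and u'(π) = -1 (Neumann). Define V = {v ∈ H^1(0, π) : v(0) = 0}. Then [u' v]_0^π = u'(π)·v(π) − u'(0)·0 = − v(π).
Weak formulation: find u (satisfying any essential BC) such that ∫_0^π u'(x) v'(x) dx = ∫_0^π f v dx − v(π) for all v ∈ V (Dirichlet at 0 absorbed into V; Neumann datum at x = π contributes the boundary term).
Substituting f(x) = 2*x^2 + 1, the right-hand side is ∫_0^π (2*x^2 + 1) v dx − v(π).


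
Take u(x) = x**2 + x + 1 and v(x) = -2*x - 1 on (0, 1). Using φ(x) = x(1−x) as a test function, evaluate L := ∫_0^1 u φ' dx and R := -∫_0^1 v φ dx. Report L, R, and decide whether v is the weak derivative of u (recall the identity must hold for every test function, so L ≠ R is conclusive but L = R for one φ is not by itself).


LHS = -1/3, RHS = 1/3. No, v is not the weak derivative of u.

u(x) = x**2 + x + 1, classical derivative u'(x) = 2*x + 1.
φ(x) = x(1−x), so φ'(x) = 1 - 2*x.
Note φ(0) = φ(1) = 0, so the boundary term u·φ vanishes.
LHS = ∫_0^1 u(x) φ'(x) dx = ∫_0^1 (-2*x^3 - x^2 - x + 1) dx. Term by term:
  ∫_0^1 -2*x^3 dx = -1/2;  ∫_0^1 -x^2 dx = -1/3;  ∫_0^1 -x dx = -1/2;
  ∫_0^1 1 dx = 1.
Sum: -1/2 − 1/3 − 1/2 + 1 = -1/3.
So LHS = -1/3.
∫_0^1 v(x) φ(x) dx = ∫_0^1 (2*x^3 - x^2 - x) dx. Term by term:
  ∫_0^1 2*x^3 dx = 1/2;  ∫_0^1 -x^2 dx = -1/3;  ∫_0^1 -x dx = -1/2.
Sum: 1/2 − 1/3 − 1/2 = -1/3.
So RHS = -∫_0^1 v(x) φ(x) dx = 1/3.
LHS − RHS = -2/3 ≠ 0, so the identity fails.
(For a valid weak derivative the identity must hold for EVERY test function, in particular this one. The failure shows v is NOT the weak derivative of u.)
Correct weak derivative would be u'(x) = 2*x + 1.


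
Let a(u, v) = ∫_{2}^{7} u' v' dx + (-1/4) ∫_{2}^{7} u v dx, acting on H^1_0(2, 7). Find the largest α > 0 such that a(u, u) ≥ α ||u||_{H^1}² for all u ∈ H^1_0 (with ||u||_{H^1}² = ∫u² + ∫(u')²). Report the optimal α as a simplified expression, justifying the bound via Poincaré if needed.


α = (-25/4 + π^2)/(π^2 + 25)

Coercivity of a(·,·) on H^1_0(2, 7) means a(u, u) ≥ α ||u||_{H^1}² for every u ∈ H^1_0.
The interval has length L = 5, and Poincaré/coercivity depend only on L. Here a(u, u) = ∫(u')² + (-1/4)·∫u².
Here c = -1/4 < 0 with |c| < (π/L)² = π^2/25, so coercivity still holds. The condition a(u,u) ≥ α||u||_{H^1}² reads (1−α)∫(u')² ≥ (α−c)∫u². Any admissible α is ≤ 1 (rapidly oscillating u have ∫u²/∫(u')² → 0), and α = 1 would force 0 ≥ (1−c)∫u², impossible since c < 1; so 1−α > 0. By the sharp Poincaré inequality on H^1_0 of an interval of length L, ∫(u')² ≥ (π/L)²∫u² with equality for the first sine mode sin(π(x−x₀)/L) (x₀ the left endpoint), so the inequality holds for all u iff (1−α)(π/L)² ≥ α − c, i.e. α ≤ ((π/L)² + c)/((π/L)² + 1) = (1 + c(L/π)²)/(1 + (L/π)²). (Direct route, valid since c ≤ 0: Poincaré gives c∫u² ≥ c(L/π)²∫(u')², so a(u,u) ≥ (1 + c(L/π)²)∫(u')², while ||u||_{H^1}² ≤ (1 + (L/π)²)∫(u')²; dividing yields the same α.) With (π/L)² = π^2/25 and c = -1/4, the largest admissible constant is α = ((π/L)² + c)/((π/L)² + 1).
Simplifying, α = (-25/4 + π^2)/(π^2 + 25).


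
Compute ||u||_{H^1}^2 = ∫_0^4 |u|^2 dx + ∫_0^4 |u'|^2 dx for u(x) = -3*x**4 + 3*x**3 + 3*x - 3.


||u||_{H^1}^2 = 11638376/35

The H^1 norm (squared) on an interval (0, L) is
  ||u||_{H^1}^2 = ∫_0^L u(x)^2 dx + ∫_0^L u'(x)^2 dx.
Compute u'(x) = -12*x**3 + 9*x**2 + 3.
Then u(x)^2 = 9*x**8 - 18*x**7 + 9*x**6 - 18*x**5 + 36*x**4 - 18*x**3 + 9*x**2 - 18*x + 9 and u'(x)^2 = 144*x**6 - 216*x**5 + 81*x**4 - 72*x**3 + 54*x**2 + 9.
Integrate each monomial from 0 to 4 using ∫_0^4 c·x^n dx = c·4^(n+1)/(n+1):
  ∫_0^4 u(x)^2 dx = ∫_0^4 (9*x^8 - 18*x^7 + 9*x^6 - 18*x^5 + 36*x^4 - 18*x^3 + 9*x^2 - 18*x + 9) dx. Term by term:
    ∫_0^4 9*x^8 dx = 262144;  ∫_0^4 -18*x^7 dx = -147456;  ∫_0^4 9*x^6 dx = 147456/7;
    ∫_0^4 -18*x^5 dx = -12288;  ∫_0^4 36*x^4 dx = 36864/5;  ∫_0^4 -18*x^3 dx = -1152;
    ∫_0^4 9*x^2 dx = 192;  ∫_0^4 -18*x dx = -144;  ∫_0^4 9 dx = 36.
  Sum: 262144 − 147456 + 147456/7 − 12288 + 36864/5 − 1152 + 192 − 144 + 36 = 4541948/35.
  ∫_0^4 u'(x)^2 dx = ∫_0^4 (144*x^6 - 216*x^5 + 81*x^4 - 72*x^3 + 54*x^2 + 9) dx. Term by term:
    ∫_0^4 144*x^6 dx = 2359296/7;  ∫_0^4 -216*x^5 dx = -147456;  ∫_0^4 81*x^4 dx = 82944/5;
    ∫_0^4 -72*x^3 dx = -4608;  ∫_0^4 54*x^2 dx = 1152;  ∫_0^4 9 dx = 36.
  Sum: 2359296/7 − 147456 + 82944/5 − 4608 + 1152 + 36 = 7096428/35.
Adding: ||u||_{H^1}^2 = 4541948/35 + 7096428/35 = 11638376/35.


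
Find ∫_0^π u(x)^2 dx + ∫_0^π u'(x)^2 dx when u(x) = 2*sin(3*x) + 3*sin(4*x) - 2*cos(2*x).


||u||_{H^1(0,π)}^2 = -48 + 213*π/2

u'(x) = 4*sin(2*x) + 6*cos(3*x) + 12*cos(4*x).
Expand u² and (u')² and integrate term by term on (0, π), using: for integers n ≥ 1, ∫_0^π sin²(nx) dx = ∫_0^π cos²(nx) dx = π/2; for n ≠ n', ∫_0^π sin(nx)sin(n'x) dx = ∫_0^π cos(nx)cos(n'x) dx = 0; and by product-to-sum, ∫_0^π sin(nx)cos(n'x) dx = ½∫_0^π [sin((n+n')x) + sin((n−n')x)] dx, which is 0 when n+n' is even and 2n/(n²−n'²) when n+n' is odd (it need not vanish on (0, π)).
  u² squared terms: (-2)²·∫cos(2x)² dx = 4·π/2 = 2*π;  (2)²·∫sin(3x)² dx = 4·π/2 = 2*π;  (3)²·∫sin(4x)² dx = 9·π/2 = 9*π/2.
  u² cross terms: 2·(-2)·(2)·∫cos(2x)·sin(3x) dx = -8·(6/5) = -48/5;  2·(-2)·(3)·∫cos(2x)·sin(4x) dx = -12·(0) = 0;  2·(2)·(3)·∫sin(3x)·sin(4x) dx = 12·(0) = 0.
  So ∫_0^π u² dx = 2*π + 2*π + 9*π/2 − 48/5 + 0 + 0 = -48/5 + 17*π/2.
  (u')² squared terms: (4)²·∫sin(2x)² dx = 16·π/2 = 8*π;  (6)²·∫cos(3x)² dx = 36·π/2 = 18*π;  (12)²·∫cos(4x)² dx = 144·π/2 = 72*π.
  (u')² cross terms: 2·(4)·(6)·∫sin(2x)·cos(3x) dx = 48·(-4/5) = -192/5;  2·(4)·(12)·∫sin(2x)·cos(4x) dx = 96·(0) = 0;  2·(6)·(12)·∫cos(3x)·cos(4x) dx = 144·(0) = 0.
  So ∫_0^π (u')² dx = 8*π + 18*π + 72*π − 192/5 + 0 + 0 = -192/5 + 98*π.
||u||_{H^1}^2 = (-48/5 + 17*π/2) + (-192/5 + 98*π) = -48 + 213*π/2.


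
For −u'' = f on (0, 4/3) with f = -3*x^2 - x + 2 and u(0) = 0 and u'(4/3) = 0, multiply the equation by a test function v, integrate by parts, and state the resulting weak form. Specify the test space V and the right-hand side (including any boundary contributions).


V = {v ∈ H^1(0, 4/3) : v(0) = 0} (test functions vanish at x = 0 where u is specified); weak form: ∫_0^4/3 u'v' dx = ∫_0^4/3 (-3*x^2 - x + 2) v dx for all v ∈ V.

Multiply both sides by a test function v and integrate from 0 to 4/3:
  ∫_0^4/3 −u''(x) v(x) dx = ∫_0^4/3 f(x) v(x) dx.
Integrate the LHS by parts once:
  ∫_0^4/3 −u'' v dx = −[u'(x) v(x)]_0^4/3 + ∫_0^4/3 u'(x) v'(x) dx.
Thus ∫_0^4/3 u'(x) v'(x) dx = ∫_0^4/3 f(x) v(x) dx + [u'(x) v(x)]_0^4/3.
Choose V so that boundary terms are either known or forced to vanish.
Mixed BC: u(0) = 0 (Dirichlet) and u'(4/3) = 0 (Neumann). Define V = {v ∈ H^1(0, 4/3) : v(0) = 0}. Then [u' v]_0^4/3 = u'(4/3)·v(4/3) − u'(0)·0 = 0.
Weak formulation: find u (satisfying any essential BC) such that ∫_0^4/3 u'(x) v'(x) dx = ∫_0^4/3 f v dx for all v ∈ V (Dirichlet at 0 absorbed into V; the Neumann datum at x = 4/3 is zero, so no boundary term remains).
Substituting f(x) = -3*x^2 - x + 2, the right-hand side is ∫_0^4/3 (-3*x^2 - x + 2) v dx.


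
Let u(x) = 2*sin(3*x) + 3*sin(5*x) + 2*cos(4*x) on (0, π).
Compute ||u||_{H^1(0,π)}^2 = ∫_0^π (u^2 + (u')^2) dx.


||u||_{H^1(0,π)}^2 = 2312/21 + 171*π

u'(x) = -8*sin(4*x) + 6*cos(3*x) + 15*cos(5*x).
Expand u² and (u')² and integrate term by term on (0, π), using: for integers n ≥ 1, ∫_0^π sin²(nx) dx = ∫_0^π cos²(nx) dx = π/2; for n ≠ n', ∫_0^π sin(nx)sin(n'x) dx = ∫_0^π cos(nx)cos(n'x) dx = 0; and by product-to-sum, ∫_0^π sin(nx)cos(n'x) dx = ½∫_0^π [sin((n+n')x) + sin((n−n')x)] dx, which is 0 when n+n' is even and 2n/(n²−n'²) when n+n' is odd (it need not vanish on (0, π)).
  u² squared terms: (2)²·∫cos(4x)² dx = 4·π/2 = 2*π;  (2)²·∫sin(3x)² dx = 4·π/2 = 2*π;  (3)²·∫sin(5x)² dx = 9·π/2 = 9*π/2.
  u² cross terms: 2·(2)·(2)·∫cos(4x)·sin(3x) dx = 8·(-6/7) = -48/7;  2·(2)·(3)·∫cos(4x)·sin(5x) dx = 12·(10/9) = 40/3;  2·(2)·(3)·∫sin(3x)·sin(5x) dx = 12·(0) = 0.
  So ∫_0^π u² dx = 2*π + 2*π + 9*π/2 − 48/7 + 40/3 + 0 = 136/21 + 17*π/2.
  (u')² squared terms: (-8)²·∫sin(4x)² dx = 64·π/2 = 32*π;  (6)²·∫cos(3x)² dx = 36·π/2 = 18*π;  (15)²·∫cos(5x)² dx = 225·π/2 = 225*π/2.
  (u')² cross terms: 2·(-8)·(6)·∫sin(4x)·cos(3x) dx = -96·(8/7) = -768/7;  2·(-8)·(15)·∫sin(4x)·cos(5x) dx = -240·(-8/9) = 640/3;  2·(6)·(15)·∫cos(3x)·cos(5x) dx = 180·(0) = 0.
  So ∫_0^π (u')² dx = 32*π + 18*π + 225*π/2 − 768/7 + 640/3 + 0 = 2176/21 + 325*π/2.
||u||_{H^1}^2 = (136/21 + 17*π/2) + (2176/21 + 325*π/2) = 2312/21 + 171*π.


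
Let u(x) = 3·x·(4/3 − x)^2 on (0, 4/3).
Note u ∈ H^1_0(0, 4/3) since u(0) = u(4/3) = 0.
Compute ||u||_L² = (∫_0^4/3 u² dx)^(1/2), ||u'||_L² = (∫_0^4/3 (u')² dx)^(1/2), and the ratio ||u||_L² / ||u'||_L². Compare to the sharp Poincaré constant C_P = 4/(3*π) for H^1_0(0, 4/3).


||u||_L² / ||u'||_L² = 2*sqrt(14)/21 < C_P = 4/(3*π).

u(x) = 3·x·(4/3 − x)^2, so u'(x) = (x - 4/3)*(9*x - 4).
u(x) = 3·x·(4/3 − x)^2 vanishes at x = 0 and x = 4/3, so u ∈ H^1_0(0, 4/3). Differentiate via the product rule and integrate the resulting polynomials term by term.
  ∫_0^4/3 u² dx = ∫_0^4/3 (9*x^6 - 48*x^5 + 96*x^4 - 256*x^3/3 + 256*x^2/9) dx. Term by term:
    ∫_0^4/3 9*x^6 dx = 16384/1701;  ∫_0^4/3 -48*x^5 dx = -32768/729;  ∫_0^4/3 96*x^4 dx = 32768/405;
    ∫_0^4/3 -256*x^3/3 dx = -16384/243;  ∫_0^4/3 256*x^2/9 dx = 16384/729.
  Sum: 16384/1701 − 32768/729 + 32768/405 − 16384/243 + 16384/729 = 16384/25515.
  ∫_0^4/3 (u')² dx = ∫_0^4/3 (81*x^4 - 288*x^3 + 352*x^2 - 512*x/3 + 256/9) dx. Term by term:
    ∫_0^4/3 81*x^4 dx = 1024/15;  ∫_0^4/3 -288*x^3 dx = -2048/9;  ∫_0^4/3 352*x^2 dx = 22528/81;
    ∫_0^4/3 -512*x/3 dx = -4096/27;  ∫_0^4/3 256/9 dx = 1024/27.
  Sum: 1024/15 − 2048/9 + 22528/81 − 4096/27 + 1024/27 = 2048/405.
∫_0^4/3 u² dx = 16384/25515, so ||u||_L² = 128*sqrt(35)/945.
∫_0^4/3 (u')² dx = 2048/405, so ||u'||_L² = 32*sqrt(10)/45.
Ratio ||u||_L² / ||u'||_L² = 2*sqrt(14)/21.
Sharp Poincaré constant on H^1_0(0, 4/3) is C_P = L/π = 4/(3*π), achieved by sin(3*π/4·x).
A polynomial bump cannot attain the sharp Poincaré constant (only the first sine eigenfunction does), so the ratio is strictly less than C_P, consistent with ||u||_L² ≤ C_P ||u'||_L².


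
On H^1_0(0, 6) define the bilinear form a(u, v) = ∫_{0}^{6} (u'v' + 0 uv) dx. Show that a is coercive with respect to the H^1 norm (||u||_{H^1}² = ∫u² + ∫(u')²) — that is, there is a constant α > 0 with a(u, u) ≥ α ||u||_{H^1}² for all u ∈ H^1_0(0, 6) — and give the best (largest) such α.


α = π^2/(π^2 + 36)

Coercivity of a(·,·) on H^1_0(0, 6) means a(u, u) ≥ α ||u||_{H^1}² for every u ∈ H^1_0.
The interval has length L = 6, and Poincaré/coercivity depend only on L. Here a(u, u) = ∫(u')² + (0)·∫u².
Here c = 0, so a(u,u) = ∫(u')² alone. The condition a(u,u) ≥ α||u||_{H^1}² reads (1−α)∫(u')² ≥ (α−c)∫u². Any admissible α is ≤ 1 (rapidly oscillating u have ∫u²/∫(u')² → 0), and α = 1 would force 0 ≥ (1−c)∫u², impossible since c < 1; so 1−α > 0. By the sharp Poincaré inequality on H^1_0 of an interval of length L, ∫(u')² ≥ (π/L)²∫u² with equality for the first sine mode sin(π(x−x₀)/L) (x₀ the left endpoint), so the inequality holds for all u iff (1−α)(π/L)² ≥ α − c, i.e. α ≤ ((π/L)² + c)/((π/L)² + 1) = (1 + c(L/π)²)/(1 + (L/π)²). (Direct route, valid since c ≤ 0: Poincaré gives c∫u² ≥ c(L/π)²∫(u')², so a(u,u) ≥ (1 + c(L/π)²)∫(u')², while ||u||_{H^1}² ≤ (1 + (L/π)²)∫(u')²; dividing yields the same α.) With (π/L)² = π^2/36 and c = 0, the largest admissible constant is α = ((π/L)² + c)/((π/L)² + 1).
Simplifying, α = π^2/(π^2 + 36).


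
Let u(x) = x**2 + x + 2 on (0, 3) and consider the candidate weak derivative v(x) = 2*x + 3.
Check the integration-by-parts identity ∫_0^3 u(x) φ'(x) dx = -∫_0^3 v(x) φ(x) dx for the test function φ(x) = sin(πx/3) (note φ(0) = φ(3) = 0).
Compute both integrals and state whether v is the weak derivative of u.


LHS = -24/π, RHS = -36/π. No, v is not the weak derivative of u.

u(x) = x**2 + x + 2, classical derivative u'(x) = 2*x + 1.
φ(x) = sin(πx/3), so φ'(x) = π*cos(π*x/3)/3.
Note φ(0) = φ(3) = 0, so the boundary term u·φ vanishes.
LHS = ∫_0^3 u(x) φ'(x) dx = ∫_0^3 (π*x^2*cos(π*x/3)/3 + π*x*cos(π*x/3)/3 + 2*π*cos(π*x/3)/3) dx. Term by term:
  ∫_0^3 2*π*cos(π*x/3)/3 dx = 0;  ∫_0^3 π*x*cos(π*x/3)/3 dx = -6/π;  ∫_0^3 π*x^2*cos(π*x/3)/3 dx = -18/π.
Sum: 0 − 6/π − 18/π = -24/π.
So LHS = -24/π.
∫_0^3 v(x) φ(x) dx = ∫_0^3 (2*x*sin(π*x/3) + 3*sin(π*x/3)) dx. Term by term:
  ∫_0^3 3*sin(π*x/3) dx = 18/π;  ∫_0^3 2*x*sin(π*x/3) dx = 18/π.
Sum: 18/π + 18/π = 36/π.
So RHS = -∫_0^3 v(x) φ(x) dx = -36/π.
LHS − RHS = 12/π ≠ 0, so the identity fails.
(For a valid weak derivative the identity must hold for EVERY test function, in particular this one. The failure shows v is NOT the weak derivative of u.)
Correct weak derivative would be u'(x) = 2*x + 1.
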